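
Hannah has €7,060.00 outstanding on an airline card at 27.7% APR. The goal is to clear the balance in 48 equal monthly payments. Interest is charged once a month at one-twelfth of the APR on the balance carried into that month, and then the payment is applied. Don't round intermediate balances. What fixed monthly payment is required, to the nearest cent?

€244.85

Monthly rate r = 27.7%/12 = 2.30833% = 0.0230833.
Level-payment amortization: P = B₀·r / (1 − (1+r)^(−n)) = 7060.00·0.0230833 / (1 − 1.02308^(−48)).
Denominator 1 − (1+r)^(−48) = 0.665595949.
P = 162.968 / 0.665595949 ≈ 244.85.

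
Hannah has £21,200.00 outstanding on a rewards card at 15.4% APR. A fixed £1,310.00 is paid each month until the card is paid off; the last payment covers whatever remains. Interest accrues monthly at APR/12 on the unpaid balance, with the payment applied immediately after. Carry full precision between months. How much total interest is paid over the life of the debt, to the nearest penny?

£2,717.04

Monthly rate r = 15.4%/12 = 1.28333% = 0.0128333.
Payoff takes n = ⌈−ln(1 − rB₀/P)/ln(1+r)⌉ = ⌈18.256⌉ = 19 payments; the last is £337.04.
Total paid = 18·£1,310.00 + £337.04 = £23,917.04.
Total interest = total paid − principal = £23,917.04 − £21,200.00 = £2,717.04.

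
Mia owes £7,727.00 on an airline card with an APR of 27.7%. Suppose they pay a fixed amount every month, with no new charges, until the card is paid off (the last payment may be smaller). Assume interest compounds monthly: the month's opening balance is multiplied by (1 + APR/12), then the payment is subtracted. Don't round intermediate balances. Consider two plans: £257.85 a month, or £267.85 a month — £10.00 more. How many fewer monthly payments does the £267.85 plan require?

3 fewer payments

Monthly rate r = 27.7%/12 = 2.30833% = 0.0230833.
At £257.85/mo: n = ⌈−ln(1 − rB₀/P)/ln(1+r)⌉ = 52 payments (last £146.93); total interest = total paid − £7,727.00 = £5,570.28.
At £267.85/mo: 49 payments (last £11.27); total interest £5,141.07.
Payments saved = 52 − 49 = 3.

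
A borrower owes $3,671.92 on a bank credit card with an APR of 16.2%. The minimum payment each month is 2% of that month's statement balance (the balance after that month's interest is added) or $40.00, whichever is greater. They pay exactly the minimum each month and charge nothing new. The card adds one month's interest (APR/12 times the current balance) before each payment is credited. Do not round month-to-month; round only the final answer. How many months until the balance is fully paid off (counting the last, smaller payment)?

Monthly rate r = 16.2%/12 = 1.35% = 0.0135.
While 2% of the post-interest balance exceeds $40.00, each month B ← (B·(1+r))·(1 − 0.02), i.e. B shrinks by the factor (1+r)·0.98 = 0.99323.
This holds for months 1–92. Entering month 93 the balance is $1,965.52; 2% of the post-interest balance is now below $40.00, so the flat $40.00 minimum applies from here.
From month 93 a fixed $40.00 at rate r clears $1,965.52 in 82 more payments. Total: 92 + 82 = 174 months.

174 months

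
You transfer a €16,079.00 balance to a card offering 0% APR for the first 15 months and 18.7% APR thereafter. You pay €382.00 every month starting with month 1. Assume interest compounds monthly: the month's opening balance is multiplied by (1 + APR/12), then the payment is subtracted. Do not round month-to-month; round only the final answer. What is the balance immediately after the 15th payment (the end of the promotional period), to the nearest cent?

€10,349.00

Promo months 1–15 at r₀ = 0%/12 = 0; months 16+ at r₁ = 18.7%/12 = 0.0155833.
After month 15 (no interest yet): B = €16,079.00 − 15·€382.00 = €10,349.00.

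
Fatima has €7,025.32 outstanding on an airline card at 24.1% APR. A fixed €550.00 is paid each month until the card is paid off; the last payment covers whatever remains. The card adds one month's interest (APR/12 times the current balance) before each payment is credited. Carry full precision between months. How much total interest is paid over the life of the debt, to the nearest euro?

Monthly rate r = 24.1%/12 = 2.00833% = 0.0200833.
Payoff takes n = ⌈−ln(1 − rB₀/P)/ln(1+r)⌉ = ⌈14.908⌉ = 15 payments; the last is €499.64.
Total paid = 14·€550.00 + €499.64 = €8,199.64.
Total interest = total paid − principal = €8,199.64 − €7,025.32 = €1,174.32.

€1,174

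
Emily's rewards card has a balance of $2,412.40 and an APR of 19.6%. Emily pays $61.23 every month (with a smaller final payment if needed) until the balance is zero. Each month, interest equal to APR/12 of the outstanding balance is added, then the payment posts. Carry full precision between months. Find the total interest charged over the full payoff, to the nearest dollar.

$1,486

Monthly rate r = 19.6%/12 = 1.63333% = 0.0163333.
Payoff takes n = ⌈−ln(1 − rB₀/P)/ln(1+r)⌉ = ⌈63.665⌉ = 64 payments; the last is $40.86.
Total paid = 63·$61.23 + $40.86 = $3,898.35.
Total interest = total paid − principal = $3,898.35 − $2,412.40 = $1,485.95.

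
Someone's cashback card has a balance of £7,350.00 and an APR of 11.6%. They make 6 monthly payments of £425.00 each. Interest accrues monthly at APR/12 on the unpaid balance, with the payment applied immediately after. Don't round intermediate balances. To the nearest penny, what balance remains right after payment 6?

Monthly rate r = 11.6%/12 = 0.966667% = 0.00966667.
Each month: B ← B·(1+r) − £425.00.
Month 1: interest £71.05; balance after payment £6,996.05.
Month 2: interest £67.63; balance after payment £6,638.68.
Month 3: interest £64.17; balance after payment £6,277.85.
Month 4: interest £60.69; balance after payment £5,913.54.
Month 5: interest £57.16; balance after payment £5,545.70.
Month 6: interest £53.61; balance after payment £5,174.31.

£5,174.31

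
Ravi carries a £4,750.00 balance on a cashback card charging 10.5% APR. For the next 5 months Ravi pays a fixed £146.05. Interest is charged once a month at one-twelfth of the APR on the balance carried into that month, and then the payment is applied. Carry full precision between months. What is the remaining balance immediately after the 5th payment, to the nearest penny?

£4,218.34

Monthly rate r = 10.5%/12 = 0.875% = 0.00875.
Each month: B ← B·(1+r) − £146.05.
Month 1: interest £41.56; balance after payment £4,645.51.
Month 2: interest £40.65; balance after payment £4,540.11.
Month 3: interest £39.73; balance after payment £4,433.79.
Month 4: interest £38.80; balance after payment £4,326.53.
Month 5: interest £37.86; balance after payment £4,218.34.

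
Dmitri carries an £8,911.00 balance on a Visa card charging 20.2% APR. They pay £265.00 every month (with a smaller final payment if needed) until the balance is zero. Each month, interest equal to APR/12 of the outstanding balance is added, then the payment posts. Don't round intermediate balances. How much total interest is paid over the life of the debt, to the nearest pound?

Monthly rate r = 20.2%/12 = 1.68333% = 0.0168333.
Payoff takes n = ⌈−ln(1 − rB₀/P)/ln(1+r)⌉ = ⌈50.009⌉ = 51 payments; the last is £2.44.
Total paid = 50·£265.00 + £2.44 = £13,252.44.
Total interest = total paid − principal = £13,252.44 − £8,911.00 = £4,341.44.

£4,341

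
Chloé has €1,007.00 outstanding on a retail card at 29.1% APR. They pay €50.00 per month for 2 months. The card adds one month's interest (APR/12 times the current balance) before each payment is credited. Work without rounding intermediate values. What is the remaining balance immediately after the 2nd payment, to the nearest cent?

Monthly rate r = 29.1%/12 = 2.425% = 0.02425.
Each month: B ← B·(1+r) − €50.00.
Month 1: interest €24.42; balance after payment €981.42.
Month 2: interest €23.80; balance after payment €955.22.

€955.22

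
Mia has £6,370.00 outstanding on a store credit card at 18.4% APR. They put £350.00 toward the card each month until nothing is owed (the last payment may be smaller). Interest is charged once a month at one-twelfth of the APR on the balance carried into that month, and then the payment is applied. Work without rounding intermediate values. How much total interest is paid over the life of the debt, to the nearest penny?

£1,156.67

Monthly rate r = 18.4%/12 = 1.53333% = 0.0153333.
Payoff takes n = ⌈−ln(1 − rB₀/P)/ln(1+r)⌉ = ⌈21.503⌉ = 22 payments; the last is £176.67.
Total paid = 21·£350.00 + £176.67 = £7,526.67.
Total interest = total paid − principal = £7,526.67 − £6,370.00 = £1,156.67.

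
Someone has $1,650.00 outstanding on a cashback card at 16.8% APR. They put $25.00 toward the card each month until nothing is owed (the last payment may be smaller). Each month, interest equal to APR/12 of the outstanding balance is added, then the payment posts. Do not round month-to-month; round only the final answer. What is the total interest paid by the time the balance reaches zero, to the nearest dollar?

Monthly rate r = 16.8%/12 = 1.4% = 0.014.
Payoff takes n = ⌈−ln(1 − rB₀/P)/ln(1+r)⌉ = ⌈185.359⌉ = 186 payments; the last is $9.00.
Total paid = 185·$25.00 + $9.00 = $4,634.00.
Total interest = total paid − principal = $4,634.00 − $1,650.00 = $2,984.00.

$2,984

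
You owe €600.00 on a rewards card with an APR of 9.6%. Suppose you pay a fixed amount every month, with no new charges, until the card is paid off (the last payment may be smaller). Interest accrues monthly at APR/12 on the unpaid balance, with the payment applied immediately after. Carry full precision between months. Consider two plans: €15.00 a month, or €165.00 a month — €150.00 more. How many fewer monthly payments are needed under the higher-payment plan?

Monthly rate r = 9.6%/12 = 0.8% = 0.008.
At €15.00/mo: n = ⌈−ln(1 − rB₀/P)/ln(1+r)⌉ = 49 payments (last €6.02); total interest = total paid − €600.00 = €126.02.
At €165.00/mo: 4 payments (last €116.47); total interest €11.47.
Payments saved = 49 − 4 = 45.

45 fewer payments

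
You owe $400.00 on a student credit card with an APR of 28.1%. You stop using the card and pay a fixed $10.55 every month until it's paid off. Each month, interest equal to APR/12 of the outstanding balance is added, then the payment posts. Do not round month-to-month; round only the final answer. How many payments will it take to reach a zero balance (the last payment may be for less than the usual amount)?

95 payments

Monthly rate r = 28.1%/12 = 2.34167% = 0.0234167.
Recurrence: B ← B·(1+r) − $10.55.
Month 1: interest $9.37; balance after payment $398.82.
Month 2: interest $9.34; balance after payment $397.61.
Closed form: n = −ln(1 − rB₀/P)/ln(1+r) = −ln(0.11216)/ln(1.02342) ≈ 94.518, so the balance reaches zero during payment 95.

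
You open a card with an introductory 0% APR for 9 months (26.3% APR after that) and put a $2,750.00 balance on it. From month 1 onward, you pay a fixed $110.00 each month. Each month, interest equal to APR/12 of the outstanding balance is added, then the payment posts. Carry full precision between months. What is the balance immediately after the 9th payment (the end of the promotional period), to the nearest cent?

$1,760.00

Promo months 1–9 at r₀ = 0%/12 = 0; months 10+ at r₁ = 26.3%/12 = 0.0219167.
After month 9 (no interest yet): B = $2,750.00 − 9·$110.00 = $1,760.00.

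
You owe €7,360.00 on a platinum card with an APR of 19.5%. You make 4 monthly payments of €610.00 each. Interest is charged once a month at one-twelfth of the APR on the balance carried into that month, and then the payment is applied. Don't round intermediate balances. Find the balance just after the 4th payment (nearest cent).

€5,350.07

Monthly rate r = 19.5%/12 = 1.625% = 0.01625.
Each month: B ← B·(1+r) − €610.00.
Month 1: interest €119.60; balance after payment €6,869.60.
Month 2: interest €111.63; balance after payment €6,371.23.
Month 3: interest €103.53; balance after payment €5,864.76.
Month 4: interest €95.30; balance after payment €5,350.07.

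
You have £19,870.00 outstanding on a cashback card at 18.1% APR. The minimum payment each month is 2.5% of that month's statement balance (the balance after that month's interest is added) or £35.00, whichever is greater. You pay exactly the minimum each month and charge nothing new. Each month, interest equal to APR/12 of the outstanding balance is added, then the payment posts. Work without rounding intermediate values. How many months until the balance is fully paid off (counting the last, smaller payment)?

319 months

Monthly rate r = 18.1%/12 = 1.50833% = 0.0150833.
While 2.5% of the post-interest balance exceeds £35.00, each month B ← (B·(1+r))·(1 − 0.025), i.e. B shrinks by the factor (1+r)·0.975 = 0.98971.
This holds for months 1–258. Entering month 259 the balance is £1,376.66; 2.5% of the post-interest balance is now below £35.00, so the flat £35.00 minimum applies from here.
From month 259 a fixed £35.00 at rate r clears £1,376.66 in 61 more payments. Total: 258 + 61 = 319 months.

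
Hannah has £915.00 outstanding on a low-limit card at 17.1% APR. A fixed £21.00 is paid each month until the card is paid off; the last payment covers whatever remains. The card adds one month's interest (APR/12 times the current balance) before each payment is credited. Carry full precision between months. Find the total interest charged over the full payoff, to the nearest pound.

Monthly rate r = 17.1%/12 = 1.425% = 0.01425.
Payoff takes n = ⌈−ln(1 − rB₀/P)/ln(1+r)⌉ = ⌈68.550⌉ = 69 payments; the last is £11.58.
Total paid = 68·£21.00 + £11.58 = £1,439.58.
Total interest = total paid − principal = £1,439.58 − £915.00 = £524.58.

£525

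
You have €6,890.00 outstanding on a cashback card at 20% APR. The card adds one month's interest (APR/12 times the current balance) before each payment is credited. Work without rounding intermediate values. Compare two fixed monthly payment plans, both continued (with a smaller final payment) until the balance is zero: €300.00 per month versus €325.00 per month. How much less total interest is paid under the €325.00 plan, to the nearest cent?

€186.24

Monthly rate r = 20%/12 = 1.66667% = 0.0166667.
At €300.00/mo: n = ⌈−ln(1 − rB₀/P)/ln(1+r)⌉ = 30 payments (last €58.04); total interest = total paid − €6,890.00 = €1,868.04.
At €325.00/mo: 27 payments (last €121.80); total interest €1,681.80.
Interest saved = €1,868.04 − €1,681.80 = €186.24.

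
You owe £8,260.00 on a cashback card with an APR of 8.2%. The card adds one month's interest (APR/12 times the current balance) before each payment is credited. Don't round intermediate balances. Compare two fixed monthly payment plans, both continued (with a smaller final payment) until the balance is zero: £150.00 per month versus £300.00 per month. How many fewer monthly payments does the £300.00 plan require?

Monthly rate r = 8.2%/12 = 0.683333% = 0.00683333.
At £150.00/mo: n = ⌈−ln(1 − rB₀/P)/ln(1+r)⌉ = 70 payments (last £47.94); total interest = total paid − £8,260.00 = £2,137.94.
At £300.00/mo: 31 payments (last £182.18); total interest £922.18.
Payments saved = 70 − 31 = 39.

39 fewer payments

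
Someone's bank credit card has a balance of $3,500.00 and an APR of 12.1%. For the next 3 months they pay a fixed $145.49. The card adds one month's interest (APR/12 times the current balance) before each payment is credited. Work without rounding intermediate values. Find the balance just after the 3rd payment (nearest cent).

Monthly rate r = 12.1%/12 = 1.00833% = 0.0100833.
Each month: B ← B·(1+r) − $145.49.
Month 1: interest $35.29; balance after payment $3,389.80.
Month 2: interest $34.18; balance after payment $3,278.49.
Month 3: interest $33.06; balance after payment $3,166.06.

$3,166.06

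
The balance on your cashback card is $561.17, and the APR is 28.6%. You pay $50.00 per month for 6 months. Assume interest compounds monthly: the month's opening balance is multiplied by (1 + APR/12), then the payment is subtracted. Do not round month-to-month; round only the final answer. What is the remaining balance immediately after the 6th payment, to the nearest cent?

$327.90

Monthly rate r = 28.6%/12 = 2.38333% = 0.0238333.
Each month: B ← B·(1+r) − $50.00.
Month 1: interest $13.37; balance after payment $524.54.
Month 2: interest $12.50; balance after payment $487.05.
Month 3: interest $11.61; balance after payment $448.65.
Month 4: interest $10.69; balance after payment $409.35.
Month 5: interest $9.76; balance after payment $369.10.
Month 6: interest $8.80; balance after payment $327.90.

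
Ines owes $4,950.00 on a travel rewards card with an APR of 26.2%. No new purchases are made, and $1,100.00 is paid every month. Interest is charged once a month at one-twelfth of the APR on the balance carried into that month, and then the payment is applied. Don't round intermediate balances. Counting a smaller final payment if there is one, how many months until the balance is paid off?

Monthly rate r = 26.2%/12 = 2.18333% = 0.0218333.
Recurrence: B ← B·(1+r) − $1,100.00.
Month 1: interest $108.08; balance after payment $3,958.07.
Month 2: interest $86.42; balance after payment $2,944.49.
Month 3: interest $64.29; balance after payment $1,908.78.
Month 4: interest $41.68; balance after payment $850.46.
Month 5: interest $18.57; balance after payment $0.00.

5 payments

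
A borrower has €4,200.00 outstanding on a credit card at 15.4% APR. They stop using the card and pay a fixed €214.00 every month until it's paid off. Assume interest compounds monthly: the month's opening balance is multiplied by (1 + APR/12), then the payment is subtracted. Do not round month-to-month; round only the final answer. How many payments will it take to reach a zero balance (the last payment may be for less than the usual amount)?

Monthly rate r = 15.4%/12 = 1.28333% = 0.0128333.
Recurrence: B ← B·(1+r) − €214.00.
Month 1: interest €53.90; balance after payment €4,039.90.
Month 2: interest €51.85; balance after payment €3,877.75.
Closed form: n = −ln(1 − rB₀/P)/ln(1+r) = −ln(0.74813)/ln(1.01283) ≈ 22.756, so the balance reaches zero during payment 23.

23 payments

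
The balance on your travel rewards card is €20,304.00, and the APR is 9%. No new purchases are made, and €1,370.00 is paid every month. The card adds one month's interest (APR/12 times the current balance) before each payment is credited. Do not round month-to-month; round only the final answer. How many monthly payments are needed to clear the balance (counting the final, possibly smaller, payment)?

16 months

Monthly rate r = 9%/12 = 0.75% = 0.0075.
Recurrence: B ← B·(1+r) − €1,370.00.
Month 1: interest €152.28; balance after payment €19,086.28.
Month 2: interest €143.15; balance after payment €17,859.43.
Closed form: n = −ln(1 − rB₀/P)/ln(1+r) = −ln(0.88885)/ln(1.0075) ≈ 15.770, so the balance reaches zero during payment 16.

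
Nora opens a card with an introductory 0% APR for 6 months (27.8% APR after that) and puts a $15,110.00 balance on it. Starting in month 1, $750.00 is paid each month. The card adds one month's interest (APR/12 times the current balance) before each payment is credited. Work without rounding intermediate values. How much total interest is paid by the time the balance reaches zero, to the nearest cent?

$2,395.92

Promo months 1–6 at r₀ = 0%/12 = 0; months 7+ at r₁ = 27.8%/12 = 0.0231667.
After month 6 (no interest yet): B = $15,110.00 − 6·$750.00 = $10,610.00.
Then at r₁ with $750.00/mo: n₂ = −ln(1 − r₁·B/P)/ln(1+r₁) ≈ 17.34 → 18 more payments.
Total paid = 23·$750.00 + $255.92 = $17,505.92; interest = $17,505.92 − $15,110.00 = $2,395.92.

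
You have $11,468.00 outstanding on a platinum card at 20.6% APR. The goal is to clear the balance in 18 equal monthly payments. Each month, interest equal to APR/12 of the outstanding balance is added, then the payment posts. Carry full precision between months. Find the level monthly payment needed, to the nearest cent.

Monthly rate r = 20.6%/12 = 1.71667% = 0.0171667.
Level-payment amortization: P = B₀·r / (1 − (1+r)^(−n)) = 11468.00·0.0171667 / (1 − 1.01717^(−18)).
Denominator 1 − (1+r)^(−18) = 0.263891475.
P = 196.867 / 0.263891475 ≈ 746.02.

$746.02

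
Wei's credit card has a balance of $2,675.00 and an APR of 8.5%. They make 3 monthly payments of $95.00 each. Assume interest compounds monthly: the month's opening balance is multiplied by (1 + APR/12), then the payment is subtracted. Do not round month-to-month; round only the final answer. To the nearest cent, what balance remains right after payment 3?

$2,445.22

Monthly rate r = 8.5%/12 = 0.708333% = 0.00708333.
Each month: B ← B·(1+r) − $95.00.
Month 1: interest $18.95; balance after payment $2,598.95.
Month 2: interest $18.41; balance after payment $2,522.36.
Month 3: interest $17.87; balance after payment $2,445.22.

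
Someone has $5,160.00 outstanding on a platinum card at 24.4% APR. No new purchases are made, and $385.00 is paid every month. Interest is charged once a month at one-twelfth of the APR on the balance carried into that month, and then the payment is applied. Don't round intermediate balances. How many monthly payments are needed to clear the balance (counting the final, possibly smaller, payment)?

Monthly rate r = 24.4%/12 = 2.03333% = 0.0203333.
Recurrence: B ← B·(1+r) − $385.00.
Month 1: interest $104.92; balance after payment $4,879.92.
Month 2: interest $99.23; balance after payment $4,594.15.
Closed form: n = −ln(1 − rB₀/P)/ln(1+r) = −ln(0.72748)/ln(1.02033) ≈ 15.806, so the balance reaches zero during payment 16.

16 months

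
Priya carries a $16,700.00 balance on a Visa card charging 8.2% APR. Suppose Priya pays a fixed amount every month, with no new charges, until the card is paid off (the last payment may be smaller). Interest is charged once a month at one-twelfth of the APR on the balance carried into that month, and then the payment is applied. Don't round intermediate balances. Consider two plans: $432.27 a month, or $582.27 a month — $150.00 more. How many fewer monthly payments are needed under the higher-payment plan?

13 fewer payments

Monthly rate r = 8.2%/12 = 0.683333% = 0.00683333.
At $432.27/mo: n = ⌈−ln(1 − rB₀/P)/ln(1+r)⌉ = 46 payments (last $4.00); total interest = total paid − $16,700.00 = $2,756.15.
At $582.27/mo: 33 payments (last $18.48); total interest $1,951.12.
Payments saved = 46 − 33 = 13.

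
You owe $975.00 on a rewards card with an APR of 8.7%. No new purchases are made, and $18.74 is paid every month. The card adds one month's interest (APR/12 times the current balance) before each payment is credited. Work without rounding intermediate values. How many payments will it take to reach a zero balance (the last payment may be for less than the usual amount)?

Monthly rate r = 8.7%/12 = 0.725% = 0.00725.
Recurrence: B ← B·(1+r) − $18.74.
Month 1: interest $7.07; balance after payment $963.33.
Month 2: interest $6.98; balance after payment $951.57.
Closed form: n = −ln(1 − rB₀/P)/ln(1+r) = −ln(0.6228)/ln(1.00725) ≈ 65.551, so the balance reaches zero during payment 66.

66 months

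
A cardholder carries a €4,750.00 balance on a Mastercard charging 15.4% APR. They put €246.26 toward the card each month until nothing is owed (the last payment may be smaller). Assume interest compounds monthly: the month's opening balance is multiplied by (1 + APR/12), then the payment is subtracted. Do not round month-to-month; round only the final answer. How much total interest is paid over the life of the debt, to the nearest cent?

€742.71

Monthly rate r = 15.4%/12 = 1.28333% = 0.0128333.
Payoff takes n = ⌈−ln(1 − rB₀/P)/ln(1+r)⌉ = ⌈22.303⌉ = 23 payments; the last is €74.99.
Total paid = 22·€246.26 + €74.99 = €5,492.71.
Total interest = total paid − principal = €5,492.71 − €4,750.00 = €742.71.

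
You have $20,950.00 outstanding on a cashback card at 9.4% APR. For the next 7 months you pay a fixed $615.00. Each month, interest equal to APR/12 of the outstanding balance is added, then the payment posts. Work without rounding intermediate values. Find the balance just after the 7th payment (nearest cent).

Monthly rate r = 9.4%/12 = 0.783333% = 0.00783333.
Each month: B ← B·(1+r) − $615.00.
Month 1: interest $164.11; balance after payment $20,499.11.
Month 2: interest $160.58; balance after payment $20,044.68.
Month 3: interest $157.02; balance after payment $19,586.70.
Month 4: interest $153.43; balance after payment $19,125.13.
Month 5: interest $149.81; balance after payment $18,659.94.
Month 6: interest $146.17; balance after payment $18,191.11.
Month 7: interest $142.50; balance after payment $17,718.61.

$17,718.61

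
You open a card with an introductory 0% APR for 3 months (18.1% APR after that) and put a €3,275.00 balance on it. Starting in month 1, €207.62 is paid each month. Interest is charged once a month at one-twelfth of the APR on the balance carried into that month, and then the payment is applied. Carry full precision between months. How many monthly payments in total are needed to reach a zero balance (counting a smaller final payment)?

18 payments

Promo months 1–3 at r₀ = 0%/12 = 0; months 4+ at r₁ = 18.1%/12 = 0.0150833.
After month 3 (no interest yet): B = €3,275.00 − 3·€207.62 = €2,652.14.
Then at r₁ with €207.62/mo: n₂ = −ln(1 − r₁·B/P)/ln(1+r₁) ≈ 14.30 → 15 more payments.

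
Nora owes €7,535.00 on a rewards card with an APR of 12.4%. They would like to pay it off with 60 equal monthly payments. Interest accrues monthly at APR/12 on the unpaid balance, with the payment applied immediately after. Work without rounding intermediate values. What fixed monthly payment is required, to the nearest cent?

Monthly rate r = 12.4%/12 = 1.03333% = 0.0103333.
Level-payment amortization: P = B₀·r / (1 − (1+r)^(−n)) = 7535.00·0.0103333 / (1 − 1.01033^(−60)).
Denominator 1 − (1+r)^(−60) = 0.460341402.
P = 77.8617 / 0.460341402 ≈ 169.14.

€169.14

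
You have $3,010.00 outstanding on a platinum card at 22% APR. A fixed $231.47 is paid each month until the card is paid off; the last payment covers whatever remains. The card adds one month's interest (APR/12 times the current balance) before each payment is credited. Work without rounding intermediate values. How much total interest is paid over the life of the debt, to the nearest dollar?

Monthly rate r = 22%/12 = 1.83333% = 0.0183333.
Payoff takes n = ⌈−ln(1 − rB₀/P)/ln(1+r)⌉ = ⌈14.991⌉ = 15 payments; the last is $229.31.
Total paid = 14·$231.47 + $229.31 = $3,469.89.
Total interest = total paid − principal = $3,469.89 − $3,010.00 = $459.89.

$460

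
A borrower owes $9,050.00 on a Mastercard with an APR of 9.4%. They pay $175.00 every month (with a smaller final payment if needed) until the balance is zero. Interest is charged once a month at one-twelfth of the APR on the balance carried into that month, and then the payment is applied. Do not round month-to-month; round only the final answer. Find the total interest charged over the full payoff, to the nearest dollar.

Monthly rate r = 9.4%/12 = 0.783333% = 0.00783333.
Payoff takes n = ⌈−ln(1 − rB₀/P)/ln(1+r)⌉ = ⌈66.560⌉ = 67 payments; the last is $98.14.
Total paid = 66·$175.00 + $98.14 = $11,648.14.
Total interest = total paid − principal = $11,648.14 − $9,050.00 = $2,598.14.

$2,598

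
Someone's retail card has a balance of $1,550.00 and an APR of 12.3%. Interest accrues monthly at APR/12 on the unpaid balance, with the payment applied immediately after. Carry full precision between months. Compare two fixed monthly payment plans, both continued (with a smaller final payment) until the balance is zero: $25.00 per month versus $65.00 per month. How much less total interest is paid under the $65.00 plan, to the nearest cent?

Monthly rate r = 12.3%/12 = 1.025% = 0.01025.
At $25.00/mo: n = ⌈−ln(1 − rB₀/P)/ln(1+r)⌉ = 99 payments (last $24.13); total interest = total paid − $1,550.00 = $924.13.
At $65.00/mo: 28 payments (last $31.52); total interest $236.52.
Interest saved = $924.13 − $236.52 = $687.61.

$687.61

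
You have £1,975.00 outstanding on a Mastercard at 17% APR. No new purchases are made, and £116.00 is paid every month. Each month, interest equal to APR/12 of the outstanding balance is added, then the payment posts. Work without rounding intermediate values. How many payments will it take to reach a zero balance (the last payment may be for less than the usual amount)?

Monthly rate r = 17%/12 = 1.41667% = 0.0141667.
Recurrence: B ← B·(1+r) − £116.00.
Month 1: interest £27.98; balance after payment £1,886.98.
Month 2: interest £26.73; balance after payment £1,797.71.
Closed form: n = −ln(1 − rB₀/P)/ln(1+r) = −ln(0.7588)/ln(1.01417) ≈ 19.621, so the balance reaches zero during payment 20.

20 months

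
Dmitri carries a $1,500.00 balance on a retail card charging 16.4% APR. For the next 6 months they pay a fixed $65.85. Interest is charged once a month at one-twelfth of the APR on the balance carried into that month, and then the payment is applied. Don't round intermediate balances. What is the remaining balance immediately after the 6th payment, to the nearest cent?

$1,218.43

Monthly rate r = 16.4%/12 = 1.36667% = 0.0136667.
Each month: B ← B·(1+r) − $65.85.
Month 1: interest $20.50; balance after payment $1,454.65.
Month 2: interest $19.88; balance after payment $1,408.68.
Month 3: interest $19.25; balance after payment $1,362.08.
Month 4: interest $18.62; balance after payment $1,314.85.
Month 5: interest $17.97; balance after payment $1,266.97.
Month 6: interest $17.32; balance after payment $1,218.43.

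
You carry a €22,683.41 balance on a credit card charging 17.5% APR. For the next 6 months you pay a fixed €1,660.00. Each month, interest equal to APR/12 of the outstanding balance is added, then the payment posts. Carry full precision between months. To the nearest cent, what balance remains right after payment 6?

Monthly rate r = 17.5%/12 = 1.45833% = 0.0145833.
Each month: B ← B·(1+r) − €1,660.00.
Month 1: interest €330.80; balance after payment €21,354.21.
Month 2: interest €311.42; balance after payment €20,005.63.
Month 3: interest €291.75; balance after payment €18,637.37.
Month 4: interest €271.80; balance after payment €17,249.17.
Month 5: interest €251.55; balance after payment €15,840.72.
Month 6: interest €231.01; balance after payment €14,411.73.

€14,411.73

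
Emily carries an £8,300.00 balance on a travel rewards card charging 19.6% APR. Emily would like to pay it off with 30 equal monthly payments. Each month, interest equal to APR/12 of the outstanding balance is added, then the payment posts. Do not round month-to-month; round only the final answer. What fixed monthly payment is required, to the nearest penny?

Monthly rate r = 19.6%/12 = 1.63333% = 0.0163333.
Level-payment amortization: P = B₀·r / (1 − (1+r)^(−n)) = 8300.00·0.0163333 / (1 − 1.01633^(−30)).
Denominator 1 − (1+r)^(−30) = 0.384943644.
P = 135.567 / 0.384943644 ≈ 352.17.

£352.17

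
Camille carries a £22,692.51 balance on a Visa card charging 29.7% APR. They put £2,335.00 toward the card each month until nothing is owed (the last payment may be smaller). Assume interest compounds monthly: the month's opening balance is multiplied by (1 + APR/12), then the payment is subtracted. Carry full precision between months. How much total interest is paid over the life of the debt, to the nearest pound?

£3,590

Monthly rate r = 29.7%/12 = 2.475% = 0.02475.
Payoff takes n = ⌈−ln(1 − rB₀/P)/ln(1+r)⌉ = ⌈11.254⌉ = 12 payments; the last is £597.57.
Total paid = 11·£2,335.00 + £597.57 = £26,282.57.
Total interest = total paid − principal = £26,282.57 − £22,692.51 = £3,590.06.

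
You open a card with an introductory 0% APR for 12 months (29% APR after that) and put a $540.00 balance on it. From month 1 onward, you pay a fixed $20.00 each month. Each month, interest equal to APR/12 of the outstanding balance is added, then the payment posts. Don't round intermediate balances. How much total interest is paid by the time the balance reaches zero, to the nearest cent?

$77.09

Promo months 1–12 at r₀ = 0%/12 = 0; months 13+ at r₁ = 29%/12 = 0.0241667.
After month 12 (no interest yet): B = $540.00 − 12·$20.00 = $300.00.
Then at r₁ with $20.00/mo: n₂ = −ln(1 − r₁·B/P)/ln(1+r₁) ≈ 18.85 → 19 more payments.
Total paid = 30·$20.00 + $17.09 = $617.09; interest = $617.09 − $540.00 = $77.09.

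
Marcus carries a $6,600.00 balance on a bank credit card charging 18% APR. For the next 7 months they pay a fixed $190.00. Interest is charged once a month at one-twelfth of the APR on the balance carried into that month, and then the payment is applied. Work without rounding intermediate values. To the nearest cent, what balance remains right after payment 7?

Monthly rate r = 18%/12 = 1.5% = 0.015.
Each month: B ← B·(1+r) − $190.00.
Month 1: interest $99.00; balance after payment $6,509.00.
Month 2: interest $97.63; balance after payment $6,416.64.
Month 3: interest $96.25; balance after payment $6,322.88.
Month 4: interest $94.84; balance after payment $6,227.73.
Month 5: interest $93.42; balance after payment $6,131.14.
Month 6: interest $91.97; balance after payment $6,033.11.
Month 7: interest $90.50; balance after payment $5,933.61.

$5,933.61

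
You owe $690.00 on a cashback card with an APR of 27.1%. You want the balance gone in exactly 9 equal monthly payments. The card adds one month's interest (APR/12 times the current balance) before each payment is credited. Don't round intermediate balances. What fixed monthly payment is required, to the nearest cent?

Monthly rate r = 27.1%/12 = 2.25833% = 0.0225833.
Level-payment amortization: P = B₀·r / (1 − (1+r)^(−n)) = 690.00·0.0225833 / (1 − 1.02258^(−9)).
Denominator 1 − (1+r)^(−9) = 0.182078528.
P = 15.5825 / 0.182078528 ≈ 85.58.

$85.58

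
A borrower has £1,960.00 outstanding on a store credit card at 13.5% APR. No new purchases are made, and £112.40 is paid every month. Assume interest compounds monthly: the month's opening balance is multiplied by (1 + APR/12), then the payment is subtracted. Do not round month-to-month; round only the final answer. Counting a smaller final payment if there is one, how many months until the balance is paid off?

Monthly rate r = 13.5%/12 = 1.125% = 0.01125.
Recurrence: B ← B·(1+r) − £112.40.
Month 1: interest £22.05; balance after payment £1,869.65.
Month 2: interest £21.03; balance after payment £1,778.28.
Closed form: n = −ln(1 − rB₀/P)/ln(1+r) = −ln(0.80383)/ln(1.01125) ≈ 19.520, so the balance reaches zero during payment 20.

20 payments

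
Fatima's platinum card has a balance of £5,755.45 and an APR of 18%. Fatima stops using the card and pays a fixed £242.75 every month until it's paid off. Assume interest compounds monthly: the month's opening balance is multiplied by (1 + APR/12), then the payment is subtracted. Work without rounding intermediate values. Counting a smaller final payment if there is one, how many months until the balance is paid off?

Monthly rate r = 18%/12 = 1.5% = 0.015.
Recurrence: B ← B·(1+r) − £242.75.
Month 1: interest £86.33; balance after payment £5,599.03.
Month 2: interest £83.99; balance after payment £5,440.27.
Closed form: n = −ln(1 − rB₀/P)/ln(1+r) = −ln(0.64436)/ln(1.015) ≈ 29.519, so the balance reaches zero during payment 30.

30 months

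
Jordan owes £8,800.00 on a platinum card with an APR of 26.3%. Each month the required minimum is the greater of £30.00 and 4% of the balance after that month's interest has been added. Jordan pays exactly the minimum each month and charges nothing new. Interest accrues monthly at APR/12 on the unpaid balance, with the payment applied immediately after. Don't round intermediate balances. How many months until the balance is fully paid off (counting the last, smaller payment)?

166 months

Monthly rate r = 26.3%/12 = 2.19167% = 0.0219167.
While 4% of the post-interest balance exceeds £30.00, each month B ← (B·(1+r))·(1 − 0.04), i.e. B shrinks by the factor (1+r)·0.96 = 0.98104.
This holds for months 1–130. Entering month 131 the balance is £730.73; 4% of the post-interest balance is now below £30.00, so the flat £30.00 minimum applies from here.
From month 131 a fixed £30.00 at rate r clears £730.73 in 36 more payments. Total: 130 + 36 = 166 months.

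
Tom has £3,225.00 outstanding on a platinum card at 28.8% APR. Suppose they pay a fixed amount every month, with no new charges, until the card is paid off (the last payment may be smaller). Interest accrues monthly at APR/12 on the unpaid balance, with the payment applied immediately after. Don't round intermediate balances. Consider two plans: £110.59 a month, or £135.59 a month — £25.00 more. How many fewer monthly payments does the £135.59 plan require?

15 fewer payments

Monthly rate r = 28.8%/12 = 2.4% = 0.024.
At £110.59/mo: n = ⌈−ln(1 − rB₀/P)/ln(1+r)⌉ = 51 payments (last £83.04); total interest = total paid − £3,225.00 = £2,387.54.
At £135.59/mo: 36 payments (last £90.94); total interest £1,611.59.
Payments saved = 51 − 36 = 15.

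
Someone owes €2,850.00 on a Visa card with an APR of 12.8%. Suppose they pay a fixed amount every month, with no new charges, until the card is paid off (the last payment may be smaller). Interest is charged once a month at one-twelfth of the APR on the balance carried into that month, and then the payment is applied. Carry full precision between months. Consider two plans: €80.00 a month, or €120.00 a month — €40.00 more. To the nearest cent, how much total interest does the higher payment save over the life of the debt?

€300.19

Monthly rate r = 12.8%/12 = 1.06667% = 0.0106667.
At €80.00/mo: n = ⌈−ln(1 − rB₀/P)/ln(1+r)⌉ = 46 payments (last €4.38); total interest = total paid − €2,850.00 = €754.38.
At €120.00/mo: 28 payments (last €64.19); total interest €454.19.
Interest saved = €754.38 − €454.19 = €300.19.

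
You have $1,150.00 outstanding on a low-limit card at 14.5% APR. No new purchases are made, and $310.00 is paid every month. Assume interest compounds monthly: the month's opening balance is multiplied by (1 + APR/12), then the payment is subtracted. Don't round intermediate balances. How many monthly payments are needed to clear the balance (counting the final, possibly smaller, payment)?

4 months

Monthly rate r = 14.5%/12 = 1.20833% = 0.0120833.
Recurrence: B ← B·(1+r) − $310.00.
Month 1: interest $13.90; balance after payment $853.90.
Month 2: interest $10.32; balance after payment $554.21.
Month 3: interest $6.70; balance after payment $250.91.
Month 4: interest $3.03; balance after payment $0.00.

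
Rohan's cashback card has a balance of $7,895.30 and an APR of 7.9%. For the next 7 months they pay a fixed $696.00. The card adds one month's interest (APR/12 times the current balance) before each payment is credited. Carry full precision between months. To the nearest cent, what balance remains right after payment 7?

$3,297.12

Monthly rate r = 7.9%/12 = 0.658333% = 0.00658333.
Each month: B ← B·(1+r) − $696.00.
Month 1: interest $51.98; balance after payment $7,251.28.
Month 2: interest $47.74; balance after payment $6,603.01.
Month 3: interest $43.47; balance after payment $5,950.48.
Month 4: interest $39.17; balance after payment $5,293.66.
Month 5: interest $34.85; balance after payment $4,632.51.
Month 6: interest $30.50; balance after payment $3,967.01.
Month 7: interest $26.12; balance after payment $3,297.12.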